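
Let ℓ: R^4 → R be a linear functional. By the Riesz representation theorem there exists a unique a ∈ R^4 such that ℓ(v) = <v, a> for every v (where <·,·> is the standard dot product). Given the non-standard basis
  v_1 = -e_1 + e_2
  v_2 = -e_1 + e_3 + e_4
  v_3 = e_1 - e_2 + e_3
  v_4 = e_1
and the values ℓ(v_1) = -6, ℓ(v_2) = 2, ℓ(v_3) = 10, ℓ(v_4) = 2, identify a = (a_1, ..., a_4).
a = (2, -4, 4, 0)

Write a = (a_1, ..., a_4) in the standard basis. For each basis vector v_i, ℓ(v_i) = <v_i, a> is a linear equation in the a_j's. Collect the n equations into a matrix system V a = ℓ, where row i of V is v_i (expressed in the standard basis). Since V is invertible (lower-triangular with 1s on the diagonal, up to permutation), solve by back-substitution:
  V =
[[-1, 1, 0, 0],
 [-1, 0, 1, 1],
 [1, -1, 1, 0],
 [1, 0, 0, 0]]
  V a = (-6, 2, 10, 2)
Solving gives a = (2, -4, 4, 0).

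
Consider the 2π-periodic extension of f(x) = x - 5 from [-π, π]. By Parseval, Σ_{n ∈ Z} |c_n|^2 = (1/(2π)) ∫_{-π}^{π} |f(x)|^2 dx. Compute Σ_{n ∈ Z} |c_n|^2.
Σ |c_n|^2 = π^2/3 + 25

Expand and integrate term by term over [-π, π]:
  ∫ (x)^2 dx = 1·(2π^3/3); ∫ 2·1·(-5)·x dx = 0 (odd integrand); ∫ (-5)^2 dx = 25·2π.
So (1/(2π)) ∫_{-π}^{π} (x - 5)^2 dx = 1π^2/3 + 25 = π^2/3 + 25.
Parseval ⇒ Σ |c_n|^2 = π^2/3 + 25.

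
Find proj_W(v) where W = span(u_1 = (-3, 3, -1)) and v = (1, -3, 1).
proj_W(v) = (39/19, -39/19, 13/19)

Set up U = [u_1 | ... | u_1] ∈ R^(3×1). The projector onto W = col(U) is P = U (U^T U)^(-1) U^T.
Compute U^T U =
  [19],
and U^T v = (-13).
Solve U^T U · c = U^T v for the coefficients: c = (-13/19). The projection is proj_W(v) = U c.
Check: (v - proj_W(v)) · u_1 = 0  (should be 0).
Result: proj_W(v) = (39/19, -39/19, 13/19).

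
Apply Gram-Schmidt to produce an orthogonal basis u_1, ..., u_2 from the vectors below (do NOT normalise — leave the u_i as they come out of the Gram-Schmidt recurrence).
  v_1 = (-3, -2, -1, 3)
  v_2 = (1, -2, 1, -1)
Orthogonal basis:
  u_1 = (-3, -2, -1, 3)
  u_2 = (14/23, -52/23, 20/23, -14/23)

Apply the Gram-Schmidt recurrence
  u_1 = v_1
  u_i = v_i − Σ_{j<i} ((v_i · u_j) / (u_j · u_j)) · u_j.

Step by step this gives:
  u_1 = (-3, -2, -1, 3)
  u_2 = (14/23, -52/23, 20/23, -14/23)

Orthogonality check:
  u_2 · u_1 = 0 (should be 0)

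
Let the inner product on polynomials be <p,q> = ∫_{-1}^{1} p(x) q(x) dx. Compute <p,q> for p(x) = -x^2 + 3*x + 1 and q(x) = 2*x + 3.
<p,q> = 8

Expand the product: p(x)·q(x) = -2*x^3 + 3*x^2 + 11*x + 3.
∫_{-1}^{1} of each monomial x^k gives [2/(k+1) if k even, 0 if k odd]. Integrating term-by-term (or equivalently evaluating the antiderivative F(x) = -x^4/2 + x^3 + 11*x^2/2 + 3*x at the endpoints):
  F(1) − F(−1) = 9 − (1) = 8.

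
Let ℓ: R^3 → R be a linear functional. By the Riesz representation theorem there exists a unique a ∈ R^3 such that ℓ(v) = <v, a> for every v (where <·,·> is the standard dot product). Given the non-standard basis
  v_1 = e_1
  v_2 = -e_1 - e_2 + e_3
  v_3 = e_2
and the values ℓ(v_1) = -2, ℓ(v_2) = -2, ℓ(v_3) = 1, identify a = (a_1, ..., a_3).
a = (-2, 1, -3)

Write a = (a_1, ..., a_3) in the standard basis. For each basis vector v_i, ℓ(v_i) = <v_i, a> is a linear equation in the a_j's. Collect the n equations into a matrix system V a = ℓ, where row i of V is v_i (expressed in the standard basis). Since V is invertible (lower-triangular with 1s on the diagonal, up to permutation), solve by back-substitution:
  V =
[[1, 0, 0],
 [-1, -1, 1],
 [0, 1, 0]]
  V a = (-2, -2, 1)
Solving gives a = (-2, 1, -3).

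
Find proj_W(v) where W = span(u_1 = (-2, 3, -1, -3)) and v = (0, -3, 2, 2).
proj_W(v) = (34/23, -51/23, 17/23, 51/23)

Set up U = [u_1 | ... | u_1] ∈ R^(4×1). The projector onto W = col(U) is P = U (U^T U)^(-1) U^T.
Compute U^T U =
  [23],
and U^T v = (-17).
Solve U^T U · c = U^T v for the coefficients: c = (-17/23). The projection is proj_W(v) = U c.
Check: (v - proj_W(v)) · u_1 = 0  (should be 0).
Result: proj_W(v) = (34/23, -51/23, 17/23, 51/23).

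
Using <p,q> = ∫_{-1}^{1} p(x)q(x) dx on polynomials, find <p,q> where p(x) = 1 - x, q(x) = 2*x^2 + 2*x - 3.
<p,q> = -6

Expand the product: p(x)·q(x) = -2*x^3 + 5*x - 3.
∫_{-1}^{1} of each monomial x^k gives [2/(k+1) if k even, 0 if k odd]. Integrating term-by-term (or equivalently evaluating the antiderivative F(x) = -x^4/2 + 5*x^2/2 - 3*x at the endpoints):
  F(1) − F(−1) = -1 − (5) = -6.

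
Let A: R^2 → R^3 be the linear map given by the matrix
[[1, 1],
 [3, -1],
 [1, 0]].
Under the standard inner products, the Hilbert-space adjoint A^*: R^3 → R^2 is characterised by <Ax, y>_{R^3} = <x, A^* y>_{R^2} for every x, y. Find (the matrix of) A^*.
A^* = A^T =
[[1, 3, 1],
 [1, -1, 0]]

For real matrices with standard dot products, the defining identity <Ax, y> = <x, A^* y> gives (Ax)^T y = x^T (A^*) y, i.e. x^T A^T y = x^T (A^*) y. Since this holds for all x, y, we must have A^* = A^T. Therefore
A^* =
[[1, 3, 1],
 [1, -1, 0]].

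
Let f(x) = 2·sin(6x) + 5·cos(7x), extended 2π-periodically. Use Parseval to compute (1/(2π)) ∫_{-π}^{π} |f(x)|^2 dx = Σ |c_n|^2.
Σ |c_n|^2 = 29/2

Expand |f|^2 and use orthogonality of {sin(nx), cos(mx)} on [-π, π]:
  ∫_{-π}^{π} sin(nx)^2 dx = π, ∫ cos(mx)^2 dx = π, and cross terms integrate to 0.
So ∫_{-π}^{π} f(x)^2 dx = 2^2 · π + 5^2 · π = (4 + 25)π.
Divide by 2π: (4 + 25)/2 = 29/2.
By Parseval, this equals Σ |c_n|^2.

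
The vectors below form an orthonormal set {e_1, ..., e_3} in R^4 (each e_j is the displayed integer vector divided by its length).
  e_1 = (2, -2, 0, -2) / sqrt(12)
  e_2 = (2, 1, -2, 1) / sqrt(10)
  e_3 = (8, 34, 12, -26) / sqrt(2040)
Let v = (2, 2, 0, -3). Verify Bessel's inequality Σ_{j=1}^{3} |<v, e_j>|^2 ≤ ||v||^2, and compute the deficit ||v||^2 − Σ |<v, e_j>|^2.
Σ |<v, e_j>|^2 = 285/17; ||v||^2 = 17; deficit = 4/17

Write each e_j = u_j / sqrt(<u_j, u_j>) where u_j is the displayed integer vector. Then <v, e_j> = <v, u_j> / sqrt(<u_j, u_j>), so |<v, e_j>|^2 = <v, u_j>^2 / <u_j, u_j>.
Coefficients: <v, e_1> = 6/sqrt(12), <v, e_2> = 3/sqrt(10), <v, e_3> = 162/sqrt(2040).
Square and sum: Σ |<v, e_j>|^2 = 285/17.
Compute ||v||^2 = v·v = 17.
Deficit = 17 − 285/17 = 4/17 ≥ 0, confirming Bessel's inequality. (The deficit equals ||v − Σ <v,e_j> e_j||^2, the squared distance from v to span{e_j}.)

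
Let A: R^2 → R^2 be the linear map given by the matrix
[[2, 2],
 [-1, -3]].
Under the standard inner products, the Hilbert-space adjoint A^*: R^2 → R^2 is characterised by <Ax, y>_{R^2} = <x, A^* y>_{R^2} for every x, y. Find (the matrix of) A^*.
A^* = A^T =
[[2, -1],
 [2, -3]]

For real matrices with standard dot products, the defining identity <Ax, y> = <x, A^* y> gives (Ax)^T y = x^T (A^*) y, i.e. x^T A^T y = x^T (A^*) y. Since this holds for all x, y, we must have A^* = A^T. Therefore
A^* =
[[2, -1],
 [2, -3]].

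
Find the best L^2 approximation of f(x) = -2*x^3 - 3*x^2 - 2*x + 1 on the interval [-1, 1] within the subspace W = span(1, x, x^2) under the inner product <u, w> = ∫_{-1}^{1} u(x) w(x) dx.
g(x) = -3*x^2 - 16*x/5 + 1

The best approximation g ∈ W is the orthogonal projection of f onto W. Writing g = a_0 + a_1 x + a_2 x^2, the coefficients solve the normal equations G · a = b where
  G_{ij} = <φ_i, φ_j> and b_i = <f, φ_i>, with φ_0 = 1, φ_1 = x, φ_2 = x^2.
G =
  [2, 0, 2/3]
  [0, 2/3, 0]
  [2/3, 0, 2/5],
b = (0, -32/15, -8/15).
Solving gives a_0 = 1, a_1 = -16/5, a_2 = -3, so
  g(x) = -3*x^2 - 16*x/5 + 1.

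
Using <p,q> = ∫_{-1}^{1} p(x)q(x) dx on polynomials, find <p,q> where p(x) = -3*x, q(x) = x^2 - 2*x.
<p,q> = 4

Expand the product: p(x)·q(x) = -3*x^3 + 6*x^2.
∫_{-1}^{1} of each monomial x^k gives [2/(k+1) if k even, 0 if k odd]. Integrating term-by-term (or equivalently evaluating the antiderivative F(x) = -3*x^4/4 + 2*x^3 at the endpoints):
  F(1) − F(−1) = 5/4 − (-11/4) = 4.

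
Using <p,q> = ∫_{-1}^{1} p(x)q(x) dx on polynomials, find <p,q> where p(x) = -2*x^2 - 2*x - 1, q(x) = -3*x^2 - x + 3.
<p,q> = -64/15

Expand the product: p(x)·q(x) = 6*x^4 + 8*x^3 - x^2 - 5*x - 3.
∫_{-1}^{1} of each monomial x^k gives [2/(k+1) if k even, 0 if k odd]. Integrating term-by-term (or equivalently evaluating the antiderivative F(x) = 6*x^5/5 + 2*x^4 - x^3/3 - 5*x^2/2 - 3*x at the endpoints):
  F(1) − F(−1) = -79/30 − (49/30) = -64/15.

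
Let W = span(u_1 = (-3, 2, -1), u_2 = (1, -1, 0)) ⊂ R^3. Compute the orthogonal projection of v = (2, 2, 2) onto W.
proj_W(v) = (4/3, 4/3, 8/3)

Set up U = [u_1 | ... | u_2] ∈ R^(3×2). The projector onto W = col(U) is P = U (U^T U)^(-1) U^T.
Compute U^T U =
  [14, -5]
  [-5, 2],
and U^T v = (-4, 0).
Solve U^T U · c = U^T v for the coefficients: c = (-8/3, -20/3). The projection is proj_W(v) = U c.
Check: (v - proj_W(v)) · u_1 = 0  (should be 0).
Check: (v - proj_W(v)) · u_2 = 0  (should be 0).
Result: proj_W(v) = (4/3, 4/3, 8/3).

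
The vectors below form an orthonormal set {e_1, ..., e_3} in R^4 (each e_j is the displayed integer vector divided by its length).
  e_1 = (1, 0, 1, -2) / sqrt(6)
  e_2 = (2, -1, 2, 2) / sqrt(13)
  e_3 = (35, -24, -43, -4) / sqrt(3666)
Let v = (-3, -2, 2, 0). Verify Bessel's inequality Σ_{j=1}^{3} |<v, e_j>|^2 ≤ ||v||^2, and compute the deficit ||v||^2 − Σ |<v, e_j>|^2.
Σ |<v, e_j>|^2 = 270/47; ||v||^2 = 17; deficit = 529/47

Write each e_j = u_j / sqrt(<u_j, u_j>) where u_j is the displayed integer vector. Then <v, e_j> = <v, u_j> / sqrt(<u_j, u_j>), so |<v, e_j>|^2 = <v, u_j>^2 / <u_j, u_j>.
Coefficients: <v, e_1> = -1/sqrt(6), <v, e_2> = 0/sqrt(13), <v, e_3> = -143/sqrt(3666).
Square and sum: Σ |<v, e_j>|^2 = 270/47.
Compute ||v||^2 = v·v = 17.
Deficit = 17 − 270/47 = 529/47 ≥ 0, confirming Bessel's inequality. (The deficit equals ||v − Σ <v,e_j> e_j||^2, the squared distance from v to span{e_j}.)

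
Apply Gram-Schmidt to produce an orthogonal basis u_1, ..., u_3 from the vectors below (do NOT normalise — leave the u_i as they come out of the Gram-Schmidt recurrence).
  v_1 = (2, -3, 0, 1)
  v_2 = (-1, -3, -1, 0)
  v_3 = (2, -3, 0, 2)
Orthogonal basis:
  u_1 = (2, -3, 0, 1)
  u_2 = (-2, -3/2, -1, -1/2)
  u_3 = (-29/105, 4/35, -1/15, 94/105)

Apply the Gram-Schmidt recurrence
  u_1 = v_1
  u_i = v_i − Σ_{j<i} ((v_i · u_j) / (u_j · u_j)) · u_j.

Step by step this gives:
  u_1 = (2, -3, 0, 1)
  u_2 = (-2, -3/2, -1, -1/2)
  u_3 = (-29/105, 4/35, -1/15, 94/105)

Orthogonality check:
  u_2 · u_1 = 0 (should be 0)
  u_3 · u_1 = 0 (should be 0)
  u_3 · u_2 = 0 (should be 0)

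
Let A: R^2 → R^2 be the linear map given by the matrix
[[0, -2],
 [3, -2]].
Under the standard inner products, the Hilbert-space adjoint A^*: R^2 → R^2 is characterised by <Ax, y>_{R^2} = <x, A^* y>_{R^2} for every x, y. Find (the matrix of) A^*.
A^* = A^T =
[[0, 3],
 [-2, -2]]

For real matrices with standard dot products, the defining identity <Ax, y> = <x, A^* y> gives (Ax)^T y = x^T (A^*) y, i.e. x^T A^T y = x^T (A^*) y. Since this holds for all x, y, we must have A^* = A^T. Therefore
A^* =
[[0, 3],
 [-2, -2]].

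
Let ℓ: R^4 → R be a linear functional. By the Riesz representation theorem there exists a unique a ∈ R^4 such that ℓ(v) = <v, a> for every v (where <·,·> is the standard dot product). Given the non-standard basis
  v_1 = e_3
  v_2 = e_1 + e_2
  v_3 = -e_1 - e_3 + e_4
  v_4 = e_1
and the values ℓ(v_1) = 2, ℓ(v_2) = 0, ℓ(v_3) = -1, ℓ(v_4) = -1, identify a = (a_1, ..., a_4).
a = (-1, 1, 2, 0)

Write a = (a_1, ..., a_4) in the standard basis. For each basis vector v_i, ℓ(v_i) = <v_i, a> is a linear equation in the a_j's. Collect the n equations into a matrix system V a = ℓ, where row i of V is v_i (expressed in the standard basis). Since V is invertible (lower-triangular with 1s on the diagonal, up to permutation), solve by back-substitution:
  V =
[[0, 0, 1, 0],
 [1, 1, 0, 0],
 [-1, 0, -1, 1],
 [1, 0, 0, 0]]
  V a = (2, 0, -1, -1)
Solving gives a = (-1, 1, 2, 0).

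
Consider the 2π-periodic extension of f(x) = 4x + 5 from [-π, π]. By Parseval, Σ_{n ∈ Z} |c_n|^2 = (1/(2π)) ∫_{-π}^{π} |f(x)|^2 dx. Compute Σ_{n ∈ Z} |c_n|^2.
Σ |c_n|^2 = 16π^2/3 + 25

Expand and integrate term by term over [-π, π]:
  ∫ (4x)^2 dx = 16·(2π^3/3); ∫ 2·4·(5)·x dx = 0 (odd integrand); ∫ 5^2 dx = 25·2π.
So (1/(2π)) ∫_{-π}^{π} (4x + 5)^2 dx = 16π^2/3 + 25 = 16π^2/3 + 25.
Parseval ⇒ Σ |c_n|^2 = 16π^2/3 + 25.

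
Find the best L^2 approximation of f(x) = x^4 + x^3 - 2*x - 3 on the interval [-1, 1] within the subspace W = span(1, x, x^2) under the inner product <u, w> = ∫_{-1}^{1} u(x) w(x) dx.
g(x) = 6*x^2/7 - 7*x/5 - 108/35

The best approximation g ∈ W is the orthogonal projection of f onto W. Writing g = a_0 + a_1 x + a_2 x^2, the coefficients solve the normal equations G · a = b where
  G_{ij} = <φ_i, φ_j> and b_i = <f, φ_i>, with φ_0 = 1, φ_1 = x, φ_2 = x^2.
G =
  [2, 0, 2/3]
  [0, 2/3, 0]
  [2/3, 0, 2/5],
b = (-28/5, -14/15, -12/7).
Solving gives a_0 = -108/35, a_1 = -7/5, a_2 = 6/7, so
  g(x) = 6*x^2/7 - 7*x/5 - 108/35.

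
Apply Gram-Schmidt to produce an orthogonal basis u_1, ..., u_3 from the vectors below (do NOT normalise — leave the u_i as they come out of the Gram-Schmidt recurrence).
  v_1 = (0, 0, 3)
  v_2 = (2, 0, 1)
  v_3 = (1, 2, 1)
Orthogonal basis:
  u_1 = (0, 0, 3)
  u_2 = (2, 0, 0)
  u_3 = (0, 2, 0)

Apply the Gram-Schmidt recurrence
  u_1 = v_1
  u_i = v_i − Σ_{j<i} ((v_i · u_j) / (u_j · u_j)) · u_j.

Step by step this gives:
  u_1 = (0, 0, 3)
  u_2 = (2, 0, 0)
  u_3 = (0, 2, 0)

Orthogonality check:
  u_2 · u_1 = 0 (should be 0)
  u_3 · u_1 = 0 (should be 0)
  u_3 · u_2 = 0 (should be 0)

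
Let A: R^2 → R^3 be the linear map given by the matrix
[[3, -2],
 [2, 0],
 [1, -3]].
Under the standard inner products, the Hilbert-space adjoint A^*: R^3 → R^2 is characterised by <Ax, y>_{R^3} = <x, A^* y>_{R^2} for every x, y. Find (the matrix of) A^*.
A^* = A^T =
[[3, 2, 1],
 [-2, 0, -3]]

For real matrices with standard dot products, the defining identity <Ax, y> = <x, A^* y> gives (Ax)^T y = x^T (A^*) y, i.e. x^T A^T y = x^T (A^*) y. Since this holds for all x, y, we must have A^* = A^T. Therefore
A^* =
[[3, 2, 1],
 [-2, 0, -3]].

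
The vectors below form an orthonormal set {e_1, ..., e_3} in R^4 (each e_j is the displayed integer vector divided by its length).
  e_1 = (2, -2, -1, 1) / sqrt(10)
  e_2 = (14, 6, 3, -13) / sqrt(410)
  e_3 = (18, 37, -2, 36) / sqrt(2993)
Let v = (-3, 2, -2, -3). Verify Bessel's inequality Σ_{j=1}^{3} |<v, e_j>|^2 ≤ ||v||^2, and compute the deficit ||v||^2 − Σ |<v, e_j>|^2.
Σ |<v, e_j>|^2 = 1057/73; ||v||^2 = 26; deficit = 841/73

Write each e_j = u_j / sqrt(<u_j, u_j>) where u_j is the displayed integer vector. Then <v, e_j> = <v, u_j> / sqrt(<u_j, u_j>), so |<v, e_j>|^2 = <v, u_j>^2 / <u_j, u_j>.
Coefficients: <v, e_1> = -11/sqrt(10), <v, e_2> = 3/sqrt(410), <v, e_3> = -84/sqrt(2993).
Square and sum: Σ |<v, e_j>|^2 = 1057/73.
Compute ||v||^2 = v·v = 26.
Deficit = 26 − 1057/73 = 841/73 ≥ 0, confirming Bessel's inequality. (The deficit equals ||v − Σ <v,e_j> e_j||^2, the squared distance from v to span{e_j}.)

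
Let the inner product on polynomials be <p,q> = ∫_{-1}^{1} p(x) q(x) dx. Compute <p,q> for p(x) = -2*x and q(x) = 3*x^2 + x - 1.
<p,q> = -4/3

Expand the product: p(x)·q(x) = -6*x^3 - 2*x^2 + 2*x.
∫_{-1}^{1} of each monomial x^k gives [2/(k+1) if k even, 0 if k odd]. Integrating term-by-term (or equivalently evaluating the antiderivative F(x) = -3*x^4/2 - 2*x^3/3 + x^2 at the endpoints):
  F(1) − F(−1) = -7/6 − (1/6) = -4/3.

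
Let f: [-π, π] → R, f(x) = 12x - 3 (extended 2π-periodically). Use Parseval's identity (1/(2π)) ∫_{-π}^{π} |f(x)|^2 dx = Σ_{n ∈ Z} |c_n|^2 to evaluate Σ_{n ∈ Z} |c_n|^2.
Σ |c_n|^2 = 48π^2 + 9

Expand and integrate term by term over [-π, π]:
  ∫ (12x)^2 dx = 144·(2π^3/3); ∫ 2·12·(-3)·x dx = 0 (odd integrand); ∫ (-3)^2 dx = 9·2π.
So (1/(2π)) ∫_{-π}^{π} (12x - 3)^2 dx = 144π^2/3 + 9 = 48π^2 + 9.
Parseval ⇒ Σ |c_n|^2 = 48π^2 + 9.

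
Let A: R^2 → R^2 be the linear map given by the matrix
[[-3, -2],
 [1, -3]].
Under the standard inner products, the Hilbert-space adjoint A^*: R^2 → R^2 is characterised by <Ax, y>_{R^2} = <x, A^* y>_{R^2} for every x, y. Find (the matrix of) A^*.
A^* = A^T =
[[-3, 1],
 [-2, -3]]

For real matrices with standard dot products, the defining identity <Ax, y> = <x, A^* y> gives (Ax)^T y = x^T (A^*) y, i.e. x^T A^T y = x^T (A^*) y. Since this holds for all x, y, we must have A^* = A^T. Therefore
A^* =
[[-3, 1],
 [-2, -3]].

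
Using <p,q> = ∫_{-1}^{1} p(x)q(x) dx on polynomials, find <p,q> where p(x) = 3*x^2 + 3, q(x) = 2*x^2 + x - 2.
<p,q> = -48/5

Expand the product: p(x)·q(x) = 6*x^4 + 3*x^3 + 3*x - 6.
∫_{-1}^{1} of each monomial x^k gives [2/(k+1) if k even, 0 if k odd]. Integrating term-by-term (or equivalently evaluating the antiderivative F(x) = 6*x^5/5 + 3*x^4/4 + 3*x^2/2 - 6*x at the endpoints):
  F(1) − F(−1) = -51/20 − (141/20) = -48/5.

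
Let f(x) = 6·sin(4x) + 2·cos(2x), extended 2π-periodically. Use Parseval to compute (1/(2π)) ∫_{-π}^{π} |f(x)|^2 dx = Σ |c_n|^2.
Σ |c_n|^2 = 20

Expand |f|^2 and use orthogonality of {sin(nx), cos(mx)} on [-π, π]:
  ∫_{-π}^{π} sin(nx)^2 dx = π, ∫ cos(mx)^2 dx = π, and cross terms integrate to 0.
So ∫_{-π}^{π} f(x)^2 dx = 6^2 · π + 2^2 · π = (36 + 4)π.
Divide by 2π: (36 + 4)/2 = 20.
By Parseval, this equals Σ |c_n|^2.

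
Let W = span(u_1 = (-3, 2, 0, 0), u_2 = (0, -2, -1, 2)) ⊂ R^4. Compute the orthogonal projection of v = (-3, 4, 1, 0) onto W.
proj_W(v) = (-351/101, 332/101, 49/101, -98/101)

Set up U = [u_1 | ... | u_2] ∈ R^(4×2). The projector onto W = col(U) is P = U (U^T U)^(-1) U^T.
Compute U^T U =
  [13, -4]
  [-4, 9],
and U^T v = (17, -9).
Solve U^T U · c = U^T v for the coefficients: c = (117/101, -49/101). The projection is proj_W(v) = U c.
Check: (v - proj_W(v)) · u_1 = 0  (should be 0).
Check: (v - proj_W(v)) · u_2 = 0  (should be 0).
Result: proj_W(v) = (-351/101, 332/101, 49/101, -98/101).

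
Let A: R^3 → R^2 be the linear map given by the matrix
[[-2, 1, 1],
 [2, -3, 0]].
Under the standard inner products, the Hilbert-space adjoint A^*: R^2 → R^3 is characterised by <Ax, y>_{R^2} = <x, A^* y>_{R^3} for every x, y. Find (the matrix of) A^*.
A^* = A^T =
[[-2, 2],
 [1, -3],
 [1, 0]]

For real matrices with standard dot products, the defining identity <Ax, y> = <x, A^* y> gives (Ax)^T y = x^T (A^*) y, i.e. x^T A^T y = x^T (A^*) y. Since this holds for all x, y, we must have A^* = A^T. Therefore
A^* =
[[-2, 2],
 [1, -3],
 [1, 0]].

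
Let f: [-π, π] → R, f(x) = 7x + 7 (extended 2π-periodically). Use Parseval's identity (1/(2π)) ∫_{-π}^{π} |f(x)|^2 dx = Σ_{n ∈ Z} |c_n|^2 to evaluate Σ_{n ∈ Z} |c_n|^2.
Σ |c_n|^2 = 49π^2/3 + 49

Expand and integrate term by term over [-π, π]:
  ∫ (7x)^2 dx = 49·(2π^3/3); ∫ 2·7·(7)·x dx = 0 (odd integrand); ∫ 7^2 dx = 49·2π.
So (1/(2π)) ∫_{-π}^{π} (7x + 7)^2 dx = 49π^2/3 + 49 = 49π^2/3 + 49.
Parseval ⇒ Σ |c_n|^2 = 49π^2/3 + 49.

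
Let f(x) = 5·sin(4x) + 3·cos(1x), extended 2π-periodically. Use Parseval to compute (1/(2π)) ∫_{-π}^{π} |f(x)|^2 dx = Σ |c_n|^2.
Σ |c_n|^2 = 17

Expand |f|^2 and use orthogonality of {sin(nx), cos(mx)} on [-π, π]:
  ∫_{-π}^{π} sin(nx)^2 dx = π, ∫ cos(mx)^2 dx = π, and cross terms integrate to 0.
So ∫_{-π}^{π} f(x)^2 dx = 5^2 · π + 3^2 · π = (25 + 9)π.
Divide by 2π: (25 + 9)/2 = 17.
By Parseval, this equals Σ |c_n|^2.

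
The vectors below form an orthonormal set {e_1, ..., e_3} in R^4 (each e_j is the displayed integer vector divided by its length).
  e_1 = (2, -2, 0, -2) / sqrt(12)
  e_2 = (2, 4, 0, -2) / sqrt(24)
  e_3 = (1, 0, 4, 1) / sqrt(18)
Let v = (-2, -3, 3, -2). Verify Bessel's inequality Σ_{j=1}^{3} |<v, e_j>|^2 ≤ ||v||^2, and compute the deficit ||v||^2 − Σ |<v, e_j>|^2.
Σ |<v, e_j>|^2 = 113/9; ||v||^2 = 26; deficit = 121/9

Write each e_j = u_j / sqrt(<u_j, u_j>) where u_j is the displayed integer vector. Then <v, e_j> = <v, u_j> / sqrt(<u_j, u_j>), so |<v, e_j>|^2 = <v, u_j>^2 / <u_j, u_j>.
Coefficients: <v, e_1> = 6/sqrt(12), <v, e_2> = -12/sqrt(24), <v, e_3> = 8/sqrt(18).
Square and sum: Σ |<v, e_j>|^2 = 113/9.
Compute ||v||^2 = v·v = 26.
Deficit = 26 − 113/9 = 121/9 ≥ 0, confirming Bessel's inequality. (The deficit equals ||v − Σ <v,e_j> e_j||^2, the squared distance from v to span{e_j}.)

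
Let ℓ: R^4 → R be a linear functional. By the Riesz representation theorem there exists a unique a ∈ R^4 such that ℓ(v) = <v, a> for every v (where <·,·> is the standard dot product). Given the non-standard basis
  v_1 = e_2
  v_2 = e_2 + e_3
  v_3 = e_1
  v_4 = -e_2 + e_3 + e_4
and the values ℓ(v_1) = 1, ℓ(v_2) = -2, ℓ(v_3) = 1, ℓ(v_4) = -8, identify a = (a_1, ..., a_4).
a = (1, 1, -3, -4)

Write a = (a_1, ..., a_4) in the standard basis. For each basis vector v_i, ℓ(v_i) = <v_i, a> is a linear equation in the a_j's. Collect the n equations into a matrix system V a = ℓ, where row i of V is v_i (expressed in the standard basis). Since V is invertible (lower-triangular with 1s on the diagonal, up to permutation), solve by back-substitution:
  V =
[[0, 1, 0, 0],
 [0, 1, 1, 0],
 [1, 0, 0, 0],
 [0, -1, 1, 1]]
  V a = (1, -2, 1, -8)
Solving gives a = (1, 1, -3, -4).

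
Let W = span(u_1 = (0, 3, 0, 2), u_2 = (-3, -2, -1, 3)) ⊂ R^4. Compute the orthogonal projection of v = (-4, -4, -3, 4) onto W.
proj_W(v) = (-105/23, -1186/299, -35/23, 1181/299)

Set up U = [u_1 | ... | u_2] ∈ R^(4×2). The projector onto W = col(U) is P = U (U^T U)^(-1) U^T.
Compute U^T U =
  [13, 0]
  [0, 23],
and U^T v = (-4, 35).
Solve U^T U · c = U^T v for the coefficients: c = (-4/13, 35/23). The projection is proj_W(v) = U c.
Check: (v - proj_W(v)) · u_1 = 0  (should be 0).
Check: (v - proj_W(v)) · u_2 = 0  (should be 0).
Result: proj_W(v) = (-105/23, -1186/299, -35/23, 1181/299).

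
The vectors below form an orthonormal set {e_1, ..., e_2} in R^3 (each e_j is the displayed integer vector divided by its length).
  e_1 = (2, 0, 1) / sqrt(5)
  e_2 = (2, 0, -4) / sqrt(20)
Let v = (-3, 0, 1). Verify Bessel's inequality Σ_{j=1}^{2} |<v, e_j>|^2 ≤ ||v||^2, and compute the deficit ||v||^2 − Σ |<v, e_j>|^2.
Σ |<v, e_j>|^2 = 10; ||v||^2 = 10; deficit = 0

Write each e_j = u_j / sqrt(<u_j, u_j>) where u_j is the displayed integer vector. Then <v, e_j> = <v, u_j> / sqrt(<u_j, u_j>), so |<v, e_j>|^2 = <v, u_j>^2 / <u_j, u_j>.
Coefficients: <v, e_1> = -5/sqrt(5), <v, e_2> = -10/sqrt(20).
Square and sum: Σ |<v, e_j>|^2 = 10.
Compute ||v||^2 = v·v = 10.
Deficit = 10 − 10 = 0 ≥ 0, confirming Bessel's inequality. (The deficit equals ||v − Σ <v,e_j> e_j||^2, the squared distance from v to span{e_j}.)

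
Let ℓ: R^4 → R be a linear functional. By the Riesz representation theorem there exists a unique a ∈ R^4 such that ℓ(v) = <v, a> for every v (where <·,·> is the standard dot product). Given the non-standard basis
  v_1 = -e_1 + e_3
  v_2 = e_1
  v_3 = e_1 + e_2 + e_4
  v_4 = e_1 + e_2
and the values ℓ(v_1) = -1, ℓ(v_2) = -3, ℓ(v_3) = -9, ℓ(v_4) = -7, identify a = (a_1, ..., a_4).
a = (-3, -4, -4, -2)

Write a = (a_1, ..., a_4) in the standard basis. For each basis vector v_i, ℓ(v_i) = <v_i, a> is a linear equation in the a_j's. Collect the n equations into a matrix system V a = ℓ, where row i of V is v_i (expressed in the standard basis). Since V is invertible (lower-triangular with 1s on the diagonal, up to permutation), solve by back-substitution:
  V =
[[-1, 0, 1, 0],
 [1, 0, 0, 0],
 [1, 1, 0, 1],
 [1, 1, 0, 0]]
  V a = (-1, -3, -9, -7)
Solving gives a = (-3, -4, -4, -2).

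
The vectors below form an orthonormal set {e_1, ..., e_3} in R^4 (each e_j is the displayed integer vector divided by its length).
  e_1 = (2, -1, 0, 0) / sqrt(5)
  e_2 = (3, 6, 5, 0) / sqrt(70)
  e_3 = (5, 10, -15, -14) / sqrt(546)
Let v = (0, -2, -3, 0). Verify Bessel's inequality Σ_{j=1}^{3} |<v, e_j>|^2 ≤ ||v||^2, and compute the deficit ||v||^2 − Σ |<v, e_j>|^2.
Σ |<v, e_j>|^2 = 482/39; ||v||^2 = 13; deficit = 25/39

Write each e_j = u_j / sqrt(<u_j, u_j>) where u_j is the displayed integer vector. Then <v, e_j> = <v, u_j> / sqrt(<u_j, u_j>), so |<v, e_j>|^2 = <v, u_j>^2 / <u_j, u_j>.
Coefficients: <v, e_1> = 2/sqrt(5), <v, e_2> = -27/sqrt(70), <v, e_3> = 25/sqrt(546).
Square and sum: Σ |<v, e_j>|^2 = 482/39.
Compute ||v||^2 = v·v = 13.
Deficit = 13 − 482/39 = 25/39 ≥ 0, confirming Bessel's inequality. (The deficit equals ||v − Σ <v,e_j> e_j||^2, the squared distance from v to span{e_j}.)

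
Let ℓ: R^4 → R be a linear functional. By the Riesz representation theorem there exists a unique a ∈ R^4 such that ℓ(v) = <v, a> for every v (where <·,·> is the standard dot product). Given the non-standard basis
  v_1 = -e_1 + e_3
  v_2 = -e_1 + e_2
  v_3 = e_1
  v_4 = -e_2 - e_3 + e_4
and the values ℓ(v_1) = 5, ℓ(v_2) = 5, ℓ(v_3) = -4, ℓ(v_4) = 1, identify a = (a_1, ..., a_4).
a = (-4, 1, 1, 3)

Write a = (a_1, ..., a_4) in the standard basis. For each basis vector v_i, ℓ(v_i) = <v_i, a> is a linear equation in the a_j's. Collect the n equations into a matrix system V a = ℓ, where row i of V is v_i (expressed in the standard basis). Since V is invertible (lower-triangular with 1s on the diagonal, up to permutation), solve by back-substitution:
  V =
[[-1, 0, 1, 0],
 [-1, 1, 0, 0],
 [1, 0, 0, 0],
 [0, -1, -1, 1]]
  V a = (5, 5, -4, 1)
Solving gives a = (-4, 1, 1, 3).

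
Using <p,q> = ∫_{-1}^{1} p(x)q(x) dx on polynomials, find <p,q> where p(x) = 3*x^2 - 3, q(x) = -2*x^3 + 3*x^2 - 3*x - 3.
<p,q> = 48/5

Expand the product: p(x)·q(x) = -6*x^5 + 9*x^4 - 3*x^3 - 18*x^2 + 9*x + 9.
∫_{-1}^{1} of each monomial x^k gives [2/(k+1) if k even, 0 if k odd]. Integrating term-by-term (or equivalently evaluating the antiderivative F(x) = -x^6 + 9*x^5/5 - 3*x^4/4 - 6*x^3 + 9*x^2/2 + 9*x at the endpoints):
  F(1) − F(−1) = 151/20 − (-41/20) = 48/5.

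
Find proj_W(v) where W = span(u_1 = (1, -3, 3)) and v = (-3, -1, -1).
proj_W(v) = (-3/19, 9/19, -9/19)

Set up U = [u_1 | ... | u_1] ∈ R^(3×1). The projector onto W = col(U) is P = U (U^T U)^(-1) U^T.
Compute U^T U =
  [19],
and U^T v = (-3).
Solve U^T U · c = U^T v for the coefficients: c = (-3/19). The projection is proj_W(v) = U c.
Check: (v - proj_W(v)) · u_1 = 0  (should be 0).
Result: proj_W(v) = (-3/19, 9/19, -9/19).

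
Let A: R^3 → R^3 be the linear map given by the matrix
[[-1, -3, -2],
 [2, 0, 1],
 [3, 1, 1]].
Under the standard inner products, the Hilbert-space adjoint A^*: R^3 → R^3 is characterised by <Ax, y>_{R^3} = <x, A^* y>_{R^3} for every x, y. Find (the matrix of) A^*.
A^* = A^T =
[[-1, 2, 3],
 [-3, 0, 1],
 [-2, 1, 1]]

For real matrices with standard dot products, the defining identity <Ax, y> = <x, A^* y> gives (Ax)^T y = x^T (A^*) y, i.e. x^T A^T y = x^T (A^*) y. Since this holds for all x, y, we must have A^* = A^T. Therefore
A^* =
[[-1, 2, 3],
 [-3, 0, 1],
 [-2, 1, 1]].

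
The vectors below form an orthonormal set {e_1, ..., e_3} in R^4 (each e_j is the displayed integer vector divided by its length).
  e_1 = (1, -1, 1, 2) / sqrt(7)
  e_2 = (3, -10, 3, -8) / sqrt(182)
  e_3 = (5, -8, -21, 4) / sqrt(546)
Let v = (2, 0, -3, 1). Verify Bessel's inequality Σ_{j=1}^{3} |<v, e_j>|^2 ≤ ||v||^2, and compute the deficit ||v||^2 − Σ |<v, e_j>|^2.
Σ |<v, e_j>|^2 = 35/3; ||v||^2 = 14; deficit = 7/3

Write each e_j = u_j / sqrt(<u_j, u_j>) where u_j is the displayed integer vector. Then <v, e_j> = <v, u_j> / sqrt(<u_j, u_j>), so |<v, e_j>|^2 = <v, u_j>^2 / <u_j, u_j>.
Coefficients: <v, e_1> = 1/sqrt(7), <v, e_2> = -11/sqrt(182), <v, e_3> = 77/sqrt(546).
Square and sum: Σ |<v, e_j>|^2 = 35/3.
Compute ||v||^2 = v·v = 14.
Deficit = 14 − 35/3 = 7/3 ≥ 0, confirming Bessel's inequality. (The deficit equals ||v − Σ <v,e_j> e_j||^2, the squared distance from v to span{e_j}.)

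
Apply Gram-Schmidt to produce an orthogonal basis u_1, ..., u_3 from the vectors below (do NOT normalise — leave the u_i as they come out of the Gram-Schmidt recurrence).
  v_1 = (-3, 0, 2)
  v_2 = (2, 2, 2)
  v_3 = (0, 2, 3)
Orthogonal basis:
  u_1 = (-3, 0, 2)
  u_2 = (20/13, 2, 30/13)
  u_3 = (-1/19, 5/38, -3/38)

Apply the Gram-Schmidt recurrence
  u_1 = v_1
  u_i = v_i − Σ_{j<i} ((v_i · u_j) / (u_j · u_j)) · u_j.

Step by step this gives:
  u_1 = (-3, 0, 2)
  u_2 = (20/13, 2, 30/13)
  u_3 = (-1/19, 5/38, -3/38)

Orthogonality check:
  u_2 · u_1 = 0 (should be 0)
  u_3 · u_1 = 0 (should be 0)
  u_3 · u_2 = 0 (should be 0)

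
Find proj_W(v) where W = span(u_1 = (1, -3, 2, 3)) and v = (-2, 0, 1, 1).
proj_W(v) = (3/23, -9/23, 6/23, 9/23)

Set up U = [u_1 | ... | u_1] ∈ R^(4×1). The projector onto W = col(U) is P = U (U^T U)^(-1) U^T.
Compute U^T U =
  [23],
and U^T v = (3).
Solve U^T U · c = U^T v for the coefficients: c = (3/23). The projection is proj_W(v) = U c.
Check: (v - proj_W(v)) · u_1 = 0  (should be 0).
Result: proj_W(v) = (3/23, -9/23, 6/23, 9/23).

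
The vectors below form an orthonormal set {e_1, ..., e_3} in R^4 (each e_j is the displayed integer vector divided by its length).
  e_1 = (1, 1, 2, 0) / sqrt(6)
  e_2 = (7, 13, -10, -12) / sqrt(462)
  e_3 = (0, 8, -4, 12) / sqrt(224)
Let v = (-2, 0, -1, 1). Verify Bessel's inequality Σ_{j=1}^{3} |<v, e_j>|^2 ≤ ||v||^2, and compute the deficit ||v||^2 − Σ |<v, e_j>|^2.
Σ |<v, e_j>|^2 = 48/11; ||v||^2 = 6; deficit = 18/11

Write each e_j = u_j / sqrt(<u_j, u_j>) where u_j is the displayed integer vector. Then <v, e_j> = <v, u_j> / sqrt(<u_j, u_j>), so |<v, e_j>|^2 = <v, u_j>^2 / <u_j, u_j>.
Coefficients: <v, e_1> = -4/sqrt(6), <v, e_2> = -16/sqrt(462), <v, e_3> = 16/sqrt(224).
Square and sum: Σ |<v, e_j>|^2 = 48/11.
Compute ||v||^2 = v·v = 6.
Deficit = 6 − 48/11 = 18/11 ≥ 0, confirming Bessel's inequality. (The deficit equals ||v − Σ <v,e_j> e_j||^2, the squared distance from v to span{e_j}.)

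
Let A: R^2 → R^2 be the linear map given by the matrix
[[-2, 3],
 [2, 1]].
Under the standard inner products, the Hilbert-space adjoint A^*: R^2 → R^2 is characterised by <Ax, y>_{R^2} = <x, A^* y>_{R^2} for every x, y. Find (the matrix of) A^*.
A^* = A^T =
[[-2, 2],
 [3, 1]]

For real matrices with standard dot products, the defining identity <Ax, y> = <x, A^* y> gives (Ax)^T y = x^T (A^*) y, i.e. x^T A^T y = x^T (A^*) y. Since this holds for all x, y, we must have A^* = A^T. Therefore
A^* =
[[-2, 2],
 [3, 1]].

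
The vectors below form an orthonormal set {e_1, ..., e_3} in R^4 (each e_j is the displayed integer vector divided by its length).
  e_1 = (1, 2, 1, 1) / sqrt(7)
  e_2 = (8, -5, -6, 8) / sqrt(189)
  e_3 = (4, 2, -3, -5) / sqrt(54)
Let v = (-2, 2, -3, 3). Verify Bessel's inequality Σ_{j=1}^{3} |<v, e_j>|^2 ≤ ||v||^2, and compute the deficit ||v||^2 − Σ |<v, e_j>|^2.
Σ |<v, e_j>|^2 = 34/9; ||v||^2 = 26; deficit = 200/9

Write each e_j = u_j / sqrt(<u_j, u_j>) where u_j is the displayed integer vector. Then <v, e_j> = <v, u_j> / sqrt(<u_j, u_j>), so |<v, e_j>|^2 = <v, u_j>^2 / <u_j, u_j>.
Coefficients: <v, e_1> = 2/sqrt(7), <v, e_2> = 16/sqrt(189), <v, e_3> = -10/sqrt(54).
Square and sum: Σ |<v, e_j>|^2 = 34/9.
Compute ||v||^2 = v·v = 26.
Deficit = 26 − 34/9 = 200/9 ≥ 0, confirming Bessel's inequality. (The deficit equals ||v − Σ <v,e_j> e_j||^2, the squared distance from v to span{e_j}.)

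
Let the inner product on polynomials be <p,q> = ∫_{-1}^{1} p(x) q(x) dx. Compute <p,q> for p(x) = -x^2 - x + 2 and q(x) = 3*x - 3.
<p,q> = -12

Expand the product: p(x)·q(x) = -3*x^3 + 9*x - 6.
∫_{-1}^{1} of each monomial x^k gives [2/(k+1) if k even, 0 if k odd]. Integrating term-by-term (or equivalently evaluating the antiderivative F(x) = -3*x^4/4 + 9*x^2/2 - 6*x at the endpoints):
  F(1) − F(−1) = -9/4 − (39/4) = -12.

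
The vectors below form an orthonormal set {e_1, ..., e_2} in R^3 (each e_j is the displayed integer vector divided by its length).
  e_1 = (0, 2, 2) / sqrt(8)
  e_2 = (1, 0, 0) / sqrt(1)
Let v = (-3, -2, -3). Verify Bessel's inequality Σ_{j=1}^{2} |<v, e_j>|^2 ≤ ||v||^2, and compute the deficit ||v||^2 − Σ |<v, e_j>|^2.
Σ |<v, e_j>|^2 = 43/2; ||v||^2 = 22; deficit = 1/2

Write each e_j = u_j / sqrt(<u_j, u_j>) where u_j is the displayed integer vector. Then <v, e_j> = <v, u_j> / sqrt(<u_j, u_j>), so |<v, e_j>|^2 = <v, u_j>^2 / <u_j, u_j>.
Coefficients: <v, e_1> = -10/sqrt(8), <v, e_2> = -3/sqrt(1).
Square and sum: Σ |<v, e_j>|^2 = 43/2.
Compute ||v||^2 = v·v = 22.
Deficit = 22 − 43/2 = 1/2 ≥ 0, confirming Bessel's inequality. (The deficit equals ||v − Σ <v,e_j> e_j||^2, the squared distance from v to span{e_j}.)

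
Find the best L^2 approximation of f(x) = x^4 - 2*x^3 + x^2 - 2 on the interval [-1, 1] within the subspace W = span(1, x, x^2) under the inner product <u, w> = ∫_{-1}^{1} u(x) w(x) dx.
g(x) = 13*x^2/7 - 6*x/5 - 73/35

The best approximation g ∈ W is the orthogonal projection of f onto W. Writing g = a_0 + a_1 x + a_2 x^2, the coefficients solve the normal equations G · a = b where
  G_{ij} = <φ_i, φ_j> and b_i = <f, φ_i>, with φ_0 = 1, φ_1 = x, φ_2 = x^2.
G =
  [2, 0, 2/3]
  [0, 2/3, 0]
  [2/3, 0, 2/5],
b = (-44/15, -4/5, -68/105).
Solving gives a_0 = -73/35, a_1 = -6/5, a_2 = 13/7, so
  g(x) = 13*x^2/7 - 6*x/5 - 73/35.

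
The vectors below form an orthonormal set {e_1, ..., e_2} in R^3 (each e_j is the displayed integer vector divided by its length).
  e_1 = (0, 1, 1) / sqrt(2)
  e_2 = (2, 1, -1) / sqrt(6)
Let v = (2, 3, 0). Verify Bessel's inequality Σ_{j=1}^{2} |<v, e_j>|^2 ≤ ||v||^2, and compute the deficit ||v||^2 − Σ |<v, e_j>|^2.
Σ |<v, e_j>|^2 = 38/3; ||v||^2 = 13; deficit = 1/3

Write each e_j = u_j / sqrt(<u_j, u_j>) where u_j is the displayed integer vector. Then <v, e_j> = <v, u_j> / sqrt(<u_j, u_j>), so |<v, e_j>|^2 = <v, u_j>^2 / <u_j, u_j>.
Coefficients: <v, e_1> = 3/sqrt(2), <v, e_2> = 7/sqrt(6).
Square and sum: Σ |<v, e_j>|^2 = 38/3.
Compute ||v||^2 = v·v = 13.
Deficit = 13 − 38/3 = 1/3 ≥ 0, confirming Bessel's inequality. (The deficit equals ||v − Σ <v,e_j> e_j||^2, the squared distance from v to span{e_j}.)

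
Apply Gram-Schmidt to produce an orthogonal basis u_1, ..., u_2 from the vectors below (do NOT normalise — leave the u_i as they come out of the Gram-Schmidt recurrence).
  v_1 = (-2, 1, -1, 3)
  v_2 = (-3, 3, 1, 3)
Orthogonal basis:
  u_1 = (-2, 1, -1, 3)
  u_2 = (-11/15, 28/15, 32/15, -2/5)

Apply the Gram-Schmidt recurrence
  u_1 = v_1
  u_i = v_i − Σ_{j<i} ((v_i · u_j) / (u_j · u_j)) · u_j.

Step by step this gives:
  u_1 = (-2, 1, -1, 3)
  u_2 = (-11/15, 28/15, 32/15, -2/5)

Orthogonality check:
  u_2 · u_1 = 0 (should be 0)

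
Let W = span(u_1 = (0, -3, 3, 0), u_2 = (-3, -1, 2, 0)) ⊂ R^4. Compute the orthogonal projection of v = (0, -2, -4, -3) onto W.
proj_W(v) = (18/19, 16/19, -22/19, 0)

Set up U = [u_1 | ... | u_2] ∈ R^(4×2). The projector onto W = col(U) is P = U (U^T U)^(-1) U^T.
Compute U^T U =
  [18, 9]
  [9, 14],
and U^T v = (-6, -6).
Solve U^T U · c = U^T v for the coefficients: c = (-10/57, -6/19). The projection is proj_W(v) = U c.
Check: (v - proj_W(v)) · u_1 = 0  (should be 0).
Check: (v - proj_W(v)) · u_2 = 0  (should be 0).
Result: proj_W(v) = (18/19, 16/19, -22/19, 0).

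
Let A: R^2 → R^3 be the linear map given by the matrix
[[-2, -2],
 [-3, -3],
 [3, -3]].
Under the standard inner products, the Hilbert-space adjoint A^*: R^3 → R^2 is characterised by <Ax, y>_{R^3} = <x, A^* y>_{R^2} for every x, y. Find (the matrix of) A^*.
A^* = A^T =
[[-2, -3, 3],
 [-2, -3, -3]]

For real matrices with standard dot products, the defining identity <Ax, y> = <x, A^* y> gives (Ax)^T y = x^T (A^*) y, i.e. x^T A^T y = x^T (A^*) y. Since this holds for all x, y, we must have A^* = A^T. Therefore
A^* =
[[-2, -3, 3],
 [-2, -3, -3]].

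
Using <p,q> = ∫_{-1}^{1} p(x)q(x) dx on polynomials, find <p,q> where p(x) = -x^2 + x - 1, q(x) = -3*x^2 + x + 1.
<p,q> = 6/5

Expand the product: p(x)·q(x) = 3*x^4 - 4*x^3 + 3*x^2 - 1.
∫_{-1}^{1} of each monomial x^k gives [2/(k+1) if k even, 0 if k odd]. Integrating term-by-term (or equivalently evaluating the antiderivative F(x) = 3*x^5/5 - x^4 + x^3 - x at the endpoints):
  F(1) − F(−1) = -2/5 − (-8/5) = 6/5.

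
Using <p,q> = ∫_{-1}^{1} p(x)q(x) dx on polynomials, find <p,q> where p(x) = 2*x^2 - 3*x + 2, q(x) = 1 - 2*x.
<p,q> = 28/3

Expand the product: p(x)·q(x) = -4*x^3 + 8*x^2 - 7*x + 2.
∫_{-1}^{1} of each monomial x^k gives [2/(k+1) if k even, 0 if k odd]. Integrating term-by-term (or equivalently evaluating the antiderivative F(x) = -x^4 + 8*x^3/3 - 7*x^2/2 + 2*x at the endpoints):
  F(1) − F(−1) = 1/6 − (-55/6) = 28/3.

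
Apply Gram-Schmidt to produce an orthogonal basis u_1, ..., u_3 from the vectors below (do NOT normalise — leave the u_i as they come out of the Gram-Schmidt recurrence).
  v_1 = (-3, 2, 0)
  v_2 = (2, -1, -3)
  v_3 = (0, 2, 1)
Orthogonal basis:
  u_1 = (-3, 2, 0)
  u_2 = (2/13, 3/13, -3)
  u_3 = (57/59, 171/118, 19/118)

Apply the Gram-Schmidt recurrence
  u_1 = v_1
  u_i = v_i − Σ_{j<i} ((v_i · u_j) / (u_j · u_j)) · u_j.

Step by step this gives:
  u_1 = (-3, 2, 0)
  u_2 = (2/13, 3/13, -3)
  u_3 = (57/59, 171/118, 19/118)

Orthogonality check:
  u_2 · u_1 = 0 (should be 0)
  u_3 · u_1 = 0 (should be 0)
  u_3 · u_2 = 0 (should be 0)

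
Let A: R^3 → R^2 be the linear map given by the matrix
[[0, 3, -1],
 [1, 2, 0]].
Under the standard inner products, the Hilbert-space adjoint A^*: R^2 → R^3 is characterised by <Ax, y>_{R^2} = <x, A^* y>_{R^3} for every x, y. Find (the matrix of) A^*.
A^* = A^T =
[[0, 1],
 [3, 2],
 [-1, 0]]

For real matrices with standard dot products, the defining identity <Ax, y> = <x, A^* y> gives (Ax)^T y = x^T (A^*) y, i.e. x^T A^T y = x^T (A^*) y. Since this holds for all x, y, we must have A^* = A^T. Therefore
A^* =
[[0, 1],
 [3, 2],
 [-1, 0]].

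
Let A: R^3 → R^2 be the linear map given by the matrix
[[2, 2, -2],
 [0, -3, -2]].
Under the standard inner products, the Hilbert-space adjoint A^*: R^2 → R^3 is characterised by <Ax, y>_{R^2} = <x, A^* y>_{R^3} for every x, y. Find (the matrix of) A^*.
A^* = A^T =
[[2, 0],
 [2, -3],
 [-2, -2]]

For real matrices with standard dot products, the defining identity <Ax, y> = <x, A^* y> gives (Ax)^T y = x^T (A^*) y, i.e. x^T A^T y = x^T (A^*) y. Since this holds for all x, y, we must have A^* = A^T. Therefore
A^* =
[[2, 0],
 [2, -3],
 [-2, -2]].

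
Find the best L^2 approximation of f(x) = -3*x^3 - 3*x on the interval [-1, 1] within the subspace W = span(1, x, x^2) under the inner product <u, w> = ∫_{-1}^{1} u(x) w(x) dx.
g(x) = -24*x/5

The best approximation g ∈ W is the orthogonal projection of f onto W. Writing g = a_0 + a_1 x + a_2 x^2, the coefficients solve the normal equations G · a = b where
  G_{ij} = <φ_i, φ_j> and b_i = <f, φ_i>, with φ_0 = 1, φ_1 = x, φ_2 = x^2.
G =
  [2, 0, 2/3]
  [0, 2/3, 0]
  [2/3, 0, 2/5],
b = (0, -16/5, 0).
Solving gives a_0 = 0, a_1 = -24/5, a_2 = 0, so
  g(x) = -24*x/5.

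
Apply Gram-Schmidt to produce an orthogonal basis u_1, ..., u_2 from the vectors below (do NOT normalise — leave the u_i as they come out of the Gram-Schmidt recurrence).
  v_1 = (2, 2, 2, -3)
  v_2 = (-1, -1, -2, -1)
Orthogonal basis:
  u_1 = (2, 2, 2, -3)
  u_2 = (-11/21, -11/21, -32/21, -12/7)

Apply the Gram-Schmidt recurrence
  u_1 = v_1
  u_i = v_i − Σ_{j<i} ((v_i · u_j) / (u_j · u_j)) · u_j.

Step by step this gives:
  u_1 = (2, 2, 2, -3)
  u_2 = (-11/21, -11/21, -32/21, -12/7)

Orthogonality check:
  u_2 · u_1 = 0 (should be 0)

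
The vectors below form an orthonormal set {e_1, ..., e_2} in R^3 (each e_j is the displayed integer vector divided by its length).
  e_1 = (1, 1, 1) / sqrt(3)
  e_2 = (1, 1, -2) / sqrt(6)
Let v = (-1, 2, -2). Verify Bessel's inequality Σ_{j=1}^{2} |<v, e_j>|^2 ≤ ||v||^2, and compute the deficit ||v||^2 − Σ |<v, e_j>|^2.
Σ |<v, e_j>|^2 = 9/2; ||v||^2 = 9; deficit = 9/2

Write each e_j = u_j / sqrt(<u_j, u_j>) where u_j is the displayed integer vector. Then <v, e_j> = <v, u_j> / sqrt(<u_j, u_j>), so |<v, e_j>|^2 = <v, u_j>^2 / <u_j, u_j>.
Coefficients: <v, e_1> = -1/sqrt(3), <v, e_2> = 5/sqrt(6).
Square and sum: Σ |<v, e_j>|^2 = 9/2.
Compute ||v||^2 = v·v = 9.
Deficit = 9 − 9/2 = 9/2 ≥ 0, confirming Bessel's inequality. (The deficit equals ||v − Σ <v,e_j> e_j||^2, the squared distance from v to span{e_j}.)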